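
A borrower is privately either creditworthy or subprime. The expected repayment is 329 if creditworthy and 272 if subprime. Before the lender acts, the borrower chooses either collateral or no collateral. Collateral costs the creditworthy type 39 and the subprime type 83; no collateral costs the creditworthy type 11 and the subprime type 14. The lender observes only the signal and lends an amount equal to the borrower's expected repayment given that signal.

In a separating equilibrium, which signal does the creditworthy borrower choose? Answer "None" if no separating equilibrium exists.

Try creditworthy → collateral, subprime → no collateral:
  Under separation the lender infers type exactly: collateral → creditworthy (pays 329), no collateral → subprime (pays 272).
  Creditworthy: collateral gives 329 − 39 = 290; no collateral gives 272 − 11 = 261. No deviation. ✓
  Subprime: no collateral gives 272 − 14 = 258; collateral gives 329 − 83 = 246. No deviation. ✓
Both hold — the creditworthy type sends collateral.

collateral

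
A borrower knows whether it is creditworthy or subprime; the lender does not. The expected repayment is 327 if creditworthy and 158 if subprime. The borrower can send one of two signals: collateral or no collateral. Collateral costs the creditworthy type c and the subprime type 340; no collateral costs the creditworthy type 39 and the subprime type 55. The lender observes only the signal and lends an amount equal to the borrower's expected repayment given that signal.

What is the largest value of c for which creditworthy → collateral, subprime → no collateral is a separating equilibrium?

208

Under separation: collateral → creditworthy (pays 327); no collateral → subprime (pays 158).
Subprime: 158 − 55 = 103 ≥ 327 − 340 = -13. Holds regardless of c. ✓
Creditworthy: 327 − c ≥ 158 − 39, so c ≤ 327 − 119 = 208.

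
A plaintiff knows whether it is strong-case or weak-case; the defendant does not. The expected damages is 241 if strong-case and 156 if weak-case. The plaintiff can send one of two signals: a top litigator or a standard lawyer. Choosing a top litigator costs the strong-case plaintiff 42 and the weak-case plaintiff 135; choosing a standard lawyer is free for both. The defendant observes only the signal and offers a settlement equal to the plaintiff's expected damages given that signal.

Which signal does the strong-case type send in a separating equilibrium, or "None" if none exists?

Try strong-case → top litigator, weak-case → standard lawyer:
  If types separate, top litigator earns payment 241 and standard lawyer earns 156.
  Strong-case: top litigator gives 241 − 42 = 199; standard lawyer gives 156 − 0 = 156. No deviation. ✓
  Weak-case: standard lawyer gives 156 − 0 = 156; top litigator gives 241 − 135 = 106. No deviation. ✓
Both hold — the strong-case type sends top litigator.

top litigator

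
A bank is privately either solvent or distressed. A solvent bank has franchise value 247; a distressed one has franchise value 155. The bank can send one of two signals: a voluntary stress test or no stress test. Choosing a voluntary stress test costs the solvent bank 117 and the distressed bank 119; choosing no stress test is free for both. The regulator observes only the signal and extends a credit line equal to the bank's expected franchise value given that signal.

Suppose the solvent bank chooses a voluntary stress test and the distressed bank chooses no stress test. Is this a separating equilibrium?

If types separate, stress test earns payment 247 and no stress test earns 155.
Solvent: stress test gives 247 − 117 = 130; no stress test gives 155 − 0 = 155. Would deviate. ✗
Distressed: no stress test gives 155 − 0 = 155; stress test gives 247 − 119 = 128. No deviation. ✓

No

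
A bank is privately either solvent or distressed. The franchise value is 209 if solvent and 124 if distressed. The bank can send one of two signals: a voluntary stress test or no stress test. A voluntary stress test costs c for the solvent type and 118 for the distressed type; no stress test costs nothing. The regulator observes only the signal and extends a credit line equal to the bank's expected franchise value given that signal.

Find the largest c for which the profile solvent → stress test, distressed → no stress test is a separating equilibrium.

Under separation: stress test → solvent (pays 209); no stress test → distressed (pays 124).
Distressed: 124 − 0 = 124 ≥ 209 − 118 = 91. Holds regardless of c. ✓
Solvent: 209 − c ≥ 124 − 0, so c ≤ 209 − 124 = 85.

85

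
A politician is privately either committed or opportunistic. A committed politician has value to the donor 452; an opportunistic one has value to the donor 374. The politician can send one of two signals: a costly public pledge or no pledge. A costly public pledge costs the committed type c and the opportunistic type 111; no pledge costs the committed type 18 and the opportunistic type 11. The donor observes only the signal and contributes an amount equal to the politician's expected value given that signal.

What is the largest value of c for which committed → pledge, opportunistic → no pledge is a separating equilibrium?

96

Under separation: pledge → committed (pays 452); no pledge → opportunistic (pays 374).
Opportunistic: 374 − 11 = 363 ≥ 452 − 111 = 341. Holds regardless of c. ✓
Committed: 452 − c ≥ 374 − 18, so c ≤ 452 − 356 = 96.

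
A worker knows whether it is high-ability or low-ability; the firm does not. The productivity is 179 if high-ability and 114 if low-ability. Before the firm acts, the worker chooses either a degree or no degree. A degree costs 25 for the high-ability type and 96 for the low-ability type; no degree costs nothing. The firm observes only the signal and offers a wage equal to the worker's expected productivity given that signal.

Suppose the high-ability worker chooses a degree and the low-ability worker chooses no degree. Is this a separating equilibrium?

If types separate, degree earns payment 179 and no degree earns 114.
High-ability: degree gives 179 − 25 = 154; no degree gives 114 − 0 = 114. No deviation. ✓
Low-ability: no degree gives 114 − 0 = 114; degree gives 179 − 96 = 83. No deviation. ✓
Neither type gains from mimicking the other.

Yes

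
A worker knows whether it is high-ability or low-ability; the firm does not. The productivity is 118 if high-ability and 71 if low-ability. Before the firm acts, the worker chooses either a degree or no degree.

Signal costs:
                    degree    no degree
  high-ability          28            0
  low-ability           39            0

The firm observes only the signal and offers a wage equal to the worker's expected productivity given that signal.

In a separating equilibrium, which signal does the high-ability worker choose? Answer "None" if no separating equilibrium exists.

None

Try high-ability → degree, low-ability → no degree:
  Under separation the firm infers type exactly: degree → high-ability (pays 118), no degree → low-ability (pays 71).
  High-ability: degree gives 118 − 28 = 90; no degree gives 71 − 0 = 71. No deviation. ✓
  Low-ability: no degree gives 71 − 0 = 71; degree gives 118 − 39 = 79. Would deviate. ✗
Try high-ability → no degree, low-ability → degree:
  Under separation the firm infers type exactly: no degree → high-ability (pays 118), degree → low-ability (pays 71).
  High-ability: no degree gives 118 − 0 = 118; degree gives 71 − 28 = 43. No deviation. ✓
  Low-ability: degree gives 71 − 39 = 32; no degree gives 118 − 0 = 118. Would deviate. ✗
Neither assignment is incentive-compatible.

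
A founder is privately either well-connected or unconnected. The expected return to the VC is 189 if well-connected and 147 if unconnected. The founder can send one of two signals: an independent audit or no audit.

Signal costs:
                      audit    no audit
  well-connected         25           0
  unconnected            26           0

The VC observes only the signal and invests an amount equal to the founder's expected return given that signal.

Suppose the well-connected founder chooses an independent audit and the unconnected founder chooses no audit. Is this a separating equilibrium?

If types separate, audit earns payment 189 and no audit earns 147.
Well-connected: audit gives 189 − 25 = 164; no audit gives 147 − 0 = 147. No deviation. ✓
Unconnected: no audit gives 147 − 0 = 147; audit gives 189 − 26 = 163. Would deviate. ✗

No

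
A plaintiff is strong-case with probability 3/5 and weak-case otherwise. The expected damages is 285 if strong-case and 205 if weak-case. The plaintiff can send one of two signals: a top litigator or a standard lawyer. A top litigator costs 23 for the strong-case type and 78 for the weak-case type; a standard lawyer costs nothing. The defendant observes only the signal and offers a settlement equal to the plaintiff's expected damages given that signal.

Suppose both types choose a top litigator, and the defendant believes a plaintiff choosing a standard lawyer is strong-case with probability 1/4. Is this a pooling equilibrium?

At the pooled signal (top litigator) the defendant holds the prior 3/5 and pays 3/5·285 + 2/5·205 = 253. Off-path (standard lawyer) belief 1/4 gives 1/4·285 + 3/4·205 = 225.
Strong-case: top litigator gives 253 − 23 = 230; standard lawyer gives 225 − 0 = 225. Stays. ✓
Weak-case: top litigator gives 253 − 78 = 175; standard lawyer gives 225 − 0 = 225. Deviates. ✗

No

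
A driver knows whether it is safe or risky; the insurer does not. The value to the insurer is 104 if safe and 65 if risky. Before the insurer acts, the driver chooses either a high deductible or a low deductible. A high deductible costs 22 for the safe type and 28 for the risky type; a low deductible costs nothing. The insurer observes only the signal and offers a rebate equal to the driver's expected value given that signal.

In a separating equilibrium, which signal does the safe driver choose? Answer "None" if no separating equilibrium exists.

Try safe → high deductible, risky → low deductible:
  If types separate, high deductible earns payment 104 and low deductible earns 65.
  Safe: high deductible gives 104 − 22 = 82; low deductible gives 65 − 0 = 65. No deviation. ✓
  Risky: low deductible gives 65 − 0 = 65; high deductible gives 104 − 28 = 76. Would deviate. ✗
Try safe → low deductible, risky → high deductible:
  If types separate, low deductible earns payment 104 and high deductible earns 65.
  Safe: low deductible gives 104 − 0 = 104; high deductible gives 65 − 22 = 43. No deviation. ✓
  Risky: high deductible gives 65 − 28 = 37; low deductible gives 104 − 0 = 104. Would deviate. ✗
Neither assignment is incentive-compatible.

None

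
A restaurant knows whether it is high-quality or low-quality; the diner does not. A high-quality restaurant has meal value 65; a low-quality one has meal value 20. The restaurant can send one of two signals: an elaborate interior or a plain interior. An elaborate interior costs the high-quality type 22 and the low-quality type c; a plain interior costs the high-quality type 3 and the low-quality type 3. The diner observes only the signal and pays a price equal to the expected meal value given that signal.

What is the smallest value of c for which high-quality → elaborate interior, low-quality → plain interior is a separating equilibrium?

Under separation: elaborate interior → high-quality (pays 65); plain interior → low-quality (pays 20).
High-quality: 65 − 22 = 43 ≥ 20 − 3 = 17. Holds regardless of c. ✓
Low-quality: 20 − 3 ≥ 65 − c, so c ≥ 65 − 17 = 48.

48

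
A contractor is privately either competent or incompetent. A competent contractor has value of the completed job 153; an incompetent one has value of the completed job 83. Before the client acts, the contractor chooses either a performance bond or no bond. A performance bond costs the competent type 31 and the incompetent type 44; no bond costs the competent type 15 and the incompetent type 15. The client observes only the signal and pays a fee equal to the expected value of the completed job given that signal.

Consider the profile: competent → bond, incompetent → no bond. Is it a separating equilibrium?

No

If types separate, bond earns payment 153 and no bond earns 83.
Competent: bond gives 153 − 31 = 122; no bond gives 83 − 15 = 68. No deviation. ✓
Incompetent: no bond gives 83 − 15 = 68; bond gives 153 − 44 = 109. Would deviate. ✗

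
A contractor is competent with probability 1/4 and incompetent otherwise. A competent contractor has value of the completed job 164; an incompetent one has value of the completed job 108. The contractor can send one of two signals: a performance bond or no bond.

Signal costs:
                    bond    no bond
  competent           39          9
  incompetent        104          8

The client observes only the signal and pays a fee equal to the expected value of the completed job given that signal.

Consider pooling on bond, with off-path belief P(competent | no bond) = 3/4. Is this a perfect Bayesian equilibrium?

At the pooled signal (bond) the client holds the prior 1/4 and pays 1/4·164 + 3/4·108 = 122. Off-path (no bond) belief 3/4 gives 3/4·164 + 1/4·108 = 150.
Competent: bond gives 122 − 39 = 83; no bond gives 150 − 9 = 141. Deviates. ✗
Incompetent: bond gives 122 − 104 = 18; no bond gives 150 − 8 = 142. Deviates. ✗

No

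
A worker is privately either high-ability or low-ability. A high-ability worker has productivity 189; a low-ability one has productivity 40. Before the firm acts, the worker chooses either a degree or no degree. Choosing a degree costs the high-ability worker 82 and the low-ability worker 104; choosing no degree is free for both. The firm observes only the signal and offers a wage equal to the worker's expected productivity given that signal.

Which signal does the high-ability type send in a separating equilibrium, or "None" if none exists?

None

Try high-ability → degree, low-ability → no degree:
  If types separate, degree earns payment 189 and no degree earns 40.
  High-ability: degree gives 189 − 82 = 107; no degree gives 40 − 0 = 40. No deviation. ✓
  Low-ability: no degree gives 40 − 0 = 40; degree gives 189 − 104 = 85. Would deviate. ✗
Try high-ability → no degree, low-ability → degree:
  If types separate, no degree earns payment 189 and degree earns 40.
  High-ability: no degree gives 189 − 0 = 189; degree gives 40 − 82 = -42. No deviation. ✓
  Low-ability: degree gives 40 − 104 = -64; no degree gives 189 − 0 = 189. Would deviate. ✗
Neither assignment is incentive-compatible.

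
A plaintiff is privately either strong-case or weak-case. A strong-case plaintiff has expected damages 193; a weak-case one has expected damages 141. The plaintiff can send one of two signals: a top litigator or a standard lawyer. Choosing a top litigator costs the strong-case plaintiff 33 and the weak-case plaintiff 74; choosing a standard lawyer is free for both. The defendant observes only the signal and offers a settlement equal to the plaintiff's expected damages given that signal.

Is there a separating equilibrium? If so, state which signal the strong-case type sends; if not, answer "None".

Try strong-case → top litigator, weak-case → standard lawyer:
  Under separation the defendant infers type exactly: top litigator → strong-case (pays 193), standard lawyer → weak-case (pays 141).
  Strong-case: top litigator gives 193 − 33 = 160; standard lawyer gives 141 − 0 = 141. No deviation. ✓
  Weak-case: standard lawyer gives 141 − 0 = 141; top litigator gives 193 − 74 = 119. No deviation. ✓
Both hold — the strong-case type sends top litigator.

top litigator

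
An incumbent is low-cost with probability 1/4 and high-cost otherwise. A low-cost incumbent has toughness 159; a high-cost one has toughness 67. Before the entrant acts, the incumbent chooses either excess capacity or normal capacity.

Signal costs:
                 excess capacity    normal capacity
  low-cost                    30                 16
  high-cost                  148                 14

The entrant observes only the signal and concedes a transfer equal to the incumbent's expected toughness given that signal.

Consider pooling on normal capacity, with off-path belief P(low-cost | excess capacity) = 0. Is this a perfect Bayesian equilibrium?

Yes

At the pooled signal (normal capacity) the entrant holds the prior 1/4 and pays 1/4·159 + 3/4·67 = 90. Off-path (excess capacity) belief 0 gives 0·159 + 1·67 = 67.
Low-cost: normal capacity gives 90 − 16 = 74; excess capacity gives 67 − 30 = 37. Stays. ✓
High-cost: normal capacity gives 90 − 14 = 76; excess capacity gives 67 − 148 = -81. Stays. ✓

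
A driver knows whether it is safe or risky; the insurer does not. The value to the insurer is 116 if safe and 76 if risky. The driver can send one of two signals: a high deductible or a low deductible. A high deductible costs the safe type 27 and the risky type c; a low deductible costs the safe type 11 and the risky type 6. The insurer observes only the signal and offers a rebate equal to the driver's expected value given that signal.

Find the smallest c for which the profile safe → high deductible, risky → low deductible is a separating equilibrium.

46

Under separation: high deductible → safe (pays 116); low deductible → risky (pays 76).
Safe: 116 − 27 = 89 ≥ 76 − 11 = 65. Holds regardless of c. ✓
Risky: 76 − 6 ≥ 116 − c, so c ≥ 116 − 70 = 46.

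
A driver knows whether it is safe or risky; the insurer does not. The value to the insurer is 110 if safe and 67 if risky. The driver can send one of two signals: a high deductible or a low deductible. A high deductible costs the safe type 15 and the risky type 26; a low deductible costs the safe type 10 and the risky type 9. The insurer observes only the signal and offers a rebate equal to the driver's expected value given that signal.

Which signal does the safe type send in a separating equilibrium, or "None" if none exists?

Try safe → high deductible, risky → low deductible:
  Under separation the insurer infers type exactly: high deductible → safe (pays 110), low deductible → risky (pays 67).
  Safe: high deductible gives 110 − 15 = 95; low deductible gives 67 − 10 = 57. No deviation. ✓
  Risky: low deductible gives 67 − 9 = 58; high deductible gives 110 − 26 = 84. Would deviate. ✗
Try safe → low deductible, risky → high deductible:
  Under separation the insurer infers type exactly: low deductible → safe (pays 110), high deductible → risky (pays 67).
  Safe: low deductible gives 110 − 10 = 100; high deductible gives 67 − 15 = 52. No deviation. ✓
  Risky: high deductible gives 67 − 26 = 41; low deductible gives 110 − 9 = 101. Would deviate. ✗
Neither assignment is incentive-compatible.

None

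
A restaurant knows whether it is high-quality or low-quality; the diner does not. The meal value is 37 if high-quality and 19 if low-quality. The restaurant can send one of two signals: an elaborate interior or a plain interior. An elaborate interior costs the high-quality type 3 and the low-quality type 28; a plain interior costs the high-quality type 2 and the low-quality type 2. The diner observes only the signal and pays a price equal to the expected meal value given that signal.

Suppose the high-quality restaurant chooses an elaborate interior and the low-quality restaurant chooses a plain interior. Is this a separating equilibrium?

Yes

Under separation the diner infers type exactly: elaborate interior → high-quality (pays 37), plain interior → low-quality (pays 19).
High-quality: elaborate interior gives 37 − 3 = 34; plain interior gives 19 − 2 = 17. No deviation. ✓
Low-quality: plain interior gives 19 − 2 = 17; elaborate interior gives 37 − 28 = 9. No deviation. ✓
Both incentive constraints hold.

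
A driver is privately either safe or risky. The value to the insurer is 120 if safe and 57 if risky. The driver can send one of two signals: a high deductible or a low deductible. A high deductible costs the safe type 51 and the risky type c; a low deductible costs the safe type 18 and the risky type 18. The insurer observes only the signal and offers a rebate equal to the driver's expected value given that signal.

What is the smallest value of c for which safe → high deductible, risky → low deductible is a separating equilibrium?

Under separation: high deductible → safe (pays 120); low deductible → risky (pays 57).
Safe: 120 − 51 = 69 ≥ 57 − 18 = 39. Holds regardless of c. ✓
Risky: 57 − 18 ≥ 120 − c, so c ≥ 120 − 39 = 81.

81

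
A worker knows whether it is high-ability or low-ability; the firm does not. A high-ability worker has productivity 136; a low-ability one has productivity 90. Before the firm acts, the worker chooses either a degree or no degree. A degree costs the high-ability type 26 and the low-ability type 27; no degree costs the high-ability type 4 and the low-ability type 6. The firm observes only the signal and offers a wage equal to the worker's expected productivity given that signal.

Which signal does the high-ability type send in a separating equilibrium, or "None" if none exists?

None

Try high-ability → degree, low-ability → no degree:
  If types separate, degree earns payment 136 and no degree earns 90.
  High-ability: degree gives 136 − 26 = 110; no degree gives 90 − 4 = 86. No deviation. ✓
  Low-ability: no degree gives 90 − 6 = 84; degree gives 136 − 27 = 109. Would deviate. ✗
Try high-ability → no degree, low-ability → degree:
  If types separate, no degree earns payment 136 and degree earns 90.
  High-ability: no degree gives 136 − 4 = 132; degree gives 90 − 26 = 64. No deviation. ✓
  Low-ability: degree gives 90 − 27 = 63; no degree gives 136 − 6 = 130. Would deviate. ✗
Neither assignment is incentive-compatible.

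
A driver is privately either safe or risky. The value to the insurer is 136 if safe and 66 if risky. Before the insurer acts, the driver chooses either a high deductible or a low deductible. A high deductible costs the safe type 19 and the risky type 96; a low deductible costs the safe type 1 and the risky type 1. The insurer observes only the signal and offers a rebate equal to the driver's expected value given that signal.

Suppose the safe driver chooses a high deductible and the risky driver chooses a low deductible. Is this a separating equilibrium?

Yes

Under separation the insurer infers type exactly: high deductible → safe (pays 136), low deductible → risky (pays 66).
Safe: high deductible gives 136 − 19 = 117; low deductible gives 66 − 1 = 65. No deviation. ✓
Risky: low deductible gives 66 − 1 = 65; high deductible gives 136 − 96 = 40. No deviation. ✓
Neither type gains from mimicking the other.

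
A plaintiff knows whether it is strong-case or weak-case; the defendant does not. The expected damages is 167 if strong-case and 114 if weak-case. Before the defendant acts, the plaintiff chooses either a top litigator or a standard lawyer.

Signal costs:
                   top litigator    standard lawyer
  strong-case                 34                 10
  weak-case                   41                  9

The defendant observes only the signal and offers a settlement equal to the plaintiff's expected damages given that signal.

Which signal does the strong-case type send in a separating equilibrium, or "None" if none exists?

Try strong-case → top litigator, weak-case → standard lawyer:
  Under separation the defendant infers type exactly: top litigator → strong-case (pays 167), standard lawyer → weak-case (pays 114).
  Strong-case: top litigator gives 167 − 34 = 133; standard lawyer gives 114 − 10 = 104. No deviation. ✓
  Weak-case: standard lawyer gives 114 − 9 = 105; top litigator gives 167 − 41 = 126. Would deviate. ✗
Try strong-case → standard lawyer, weak-case → top litigator:
  Under separation the defendant infers type exactly: standard lawyer → strong-case (pays 167), top litigator → weak-case (pays 114).
  Strong-case: standard lawyer gives 167 − 10 = 157; top litigator gives 114 − 34 = 80. No deviation. ✓
  Weak-case: top litigator gives 114 − 41 = 73; standard lawyer gives 167 − 9 = 158. Would deviate. ✗
Neither assignment is incentive-compatible.

None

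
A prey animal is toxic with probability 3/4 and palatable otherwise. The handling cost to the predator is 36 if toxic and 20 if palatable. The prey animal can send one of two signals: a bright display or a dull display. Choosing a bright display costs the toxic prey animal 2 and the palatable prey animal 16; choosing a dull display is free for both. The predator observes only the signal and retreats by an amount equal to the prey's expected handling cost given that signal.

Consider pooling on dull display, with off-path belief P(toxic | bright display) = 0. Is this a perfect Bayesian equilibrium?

At the pooled signal (dull display) the predator holds the prior 3/4 and pays 3/4·36 + 1/4·20 = 32. Off-path (bright display) belief 0 gives 0·36 + 1·20 = 20.
Toxic: dull display gives 32 − 0 = 32; bright display gives 20 − 2 = 18. Stays. ✓
Palatable: dull display gives 32 − 0 = 32; bright display gives 20 − 16 = 4. Stays. ✓

Yes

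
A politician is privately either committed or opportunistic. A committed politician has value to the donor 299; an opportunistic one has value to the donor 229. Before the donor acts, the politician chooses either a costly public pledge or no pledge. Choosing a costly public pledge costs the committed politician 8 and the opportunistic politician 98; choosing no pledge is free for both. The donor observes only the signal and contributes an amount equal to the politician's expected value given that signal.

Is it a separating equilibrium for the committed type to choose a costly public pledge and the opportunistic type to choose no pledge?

If types separate, pledge earns payment 299 and no pledge earns 229.
Committed: pledge gives 299 − 8 = 291; no pledge gives 229 − 0 = 229. No deviation. ✓
Opportunistic: no pledge gives 229 − 0 = 229; pledge gives 299 − 98 = 201. No deviation. ✓
Neither type gains from mimicking the other.

Yes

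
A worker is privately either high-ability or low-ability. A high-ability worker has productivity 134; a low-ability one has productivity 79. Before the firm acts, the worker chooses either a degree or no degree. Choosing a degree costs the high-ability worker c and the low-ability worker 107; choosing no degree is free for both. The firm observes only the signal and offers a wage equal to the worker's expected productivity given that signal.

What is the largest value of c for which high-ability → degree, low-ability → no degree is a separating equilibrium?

Under separation: degree → high-ability (pays 134); no degree → low-ability (pays 79).
Low-ability: 79 − 0 = 79 ≥ 134 − 107 = 27. Holds regardless of c. ✓
High-ability: 134 − c ≥ 79 − 0, so c ≤ 134 − 79 = 55.

55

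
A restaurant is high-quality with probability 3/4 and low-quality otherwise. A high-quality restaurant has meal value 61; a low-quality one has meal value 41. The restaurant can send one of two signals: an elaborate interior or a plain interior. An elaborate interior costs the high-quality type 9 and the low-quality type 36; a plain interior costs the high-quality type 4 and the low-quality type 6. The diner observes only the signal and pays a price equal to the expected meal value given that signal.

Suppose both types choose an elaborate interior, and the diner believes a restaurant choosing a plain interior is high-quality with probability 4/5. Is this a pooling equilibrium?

On the equilibrium path (elaborate interior) the diner holds the prior 3/4 and pays 3/4·61 + 1/4·41 = 56. Off-path (plain interior) belief 4/5 gives 4/5·61 + 1/5·41 = 57.
High-quality: elaborate interior gives 56 − 9 = 47; plain interior gives 57 − 4 = 53. Deviates. ✗
Low-quality: elaborate interior gives 56 − 36 = 20; plain interior gives 57 − 6 = 51. Deviates. ✗

No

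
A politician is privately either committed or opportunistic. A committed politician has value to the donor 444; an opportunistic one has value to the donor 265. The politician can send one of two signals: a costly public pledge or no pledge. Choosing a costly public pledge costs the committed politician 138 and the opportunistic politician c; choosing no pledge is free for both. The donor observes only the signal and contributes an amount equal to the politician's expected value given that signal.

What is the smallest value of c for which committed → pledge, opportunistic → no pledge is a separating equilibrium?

179

Under separation: pledge → committed (pays 444); no pledge → opportunistic (pays 265).
Committed: 444 − 138 = 306 ≥ 265 − 0 = 265. Holds regardless of c. ✓
Opportunistic: 265 − 0 ≥ 444 − c, so c ≥ 444 − 265 = 179.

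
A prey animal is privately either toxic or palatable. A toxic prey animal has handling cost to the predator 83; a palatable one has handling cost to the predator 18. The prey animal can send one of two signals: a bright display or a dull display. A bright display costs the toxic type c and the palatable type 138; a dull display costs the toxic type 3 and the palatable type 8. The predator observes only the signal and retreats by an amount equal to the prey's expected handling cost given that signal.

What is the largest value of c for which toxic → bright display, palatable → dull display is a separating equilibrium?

68

Under separation: bright display → toxic (pays 83); dull display → palatable (pays 18).
Palatable: 18 − 8 = 10 ≥ 83 − 138 = -55. Holds regardless of c. ✓
Toxic: 83 − c ≥ 18 − 3, so c ≤ 83 − 15 = 68.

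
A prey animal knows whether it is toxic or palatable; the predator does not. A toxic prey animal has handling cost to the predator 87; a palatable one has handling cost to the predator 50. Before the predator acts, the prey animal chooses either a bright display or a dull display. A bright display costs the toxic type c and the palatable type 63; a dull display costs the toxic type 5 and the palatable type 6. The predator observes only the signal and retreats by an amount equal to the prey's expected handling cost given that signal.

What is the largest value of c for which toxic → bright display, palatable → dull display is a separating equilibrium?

Under separation: bright display → toxic (pays 87); dull display → palatable (pays 50).
Palatable: 50 − 6 = 44 ≥ 87 − 63 = 24. Holds regardless of c. ✓
Toxic: 87 − c ≥ 50 − 5, so c ≤ 87 − 45 = 42.

42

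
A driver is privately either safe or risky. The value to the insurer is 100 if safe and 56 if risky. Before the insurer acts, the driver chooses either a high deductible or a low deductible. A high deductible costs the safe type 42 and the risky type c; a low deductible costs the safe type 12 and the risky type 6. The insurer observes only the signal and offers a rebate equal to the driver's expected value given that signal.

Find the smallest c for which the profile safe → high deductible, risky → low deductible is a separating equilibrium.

50

Under separation: high deductible → safe (pays 100); low deductible → risky (pays 56).
Safe: 100 − 42 = 58 ≥ 56 − 12 = 44. Holds regardless of c. ✓
Risky: 56 − 6 ≥ 100 − c, so c ≥ 100 − 50 = 50.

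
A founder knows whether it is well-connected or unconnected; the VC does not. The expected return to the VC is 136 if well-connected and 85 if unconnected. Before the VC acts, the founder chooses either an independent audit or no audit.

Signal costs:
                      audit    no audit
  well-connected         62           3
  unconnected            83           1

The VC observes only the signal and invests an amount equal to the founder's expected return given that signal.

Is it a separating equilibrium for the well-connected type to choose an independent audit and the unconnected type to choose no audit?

Under separation the VC infers type exactly: audit → well-connected (pays 136), no audit → unconnected (pays 85).
Well-connected: audit gives 136 − 62 = 74; no audit gives 85 − 3 = 82. Would deviate. ✗
Unconnected: no audit gives 85 − 1 = 84; audit gives 136 − 83 = 53. No deviation. ✓

No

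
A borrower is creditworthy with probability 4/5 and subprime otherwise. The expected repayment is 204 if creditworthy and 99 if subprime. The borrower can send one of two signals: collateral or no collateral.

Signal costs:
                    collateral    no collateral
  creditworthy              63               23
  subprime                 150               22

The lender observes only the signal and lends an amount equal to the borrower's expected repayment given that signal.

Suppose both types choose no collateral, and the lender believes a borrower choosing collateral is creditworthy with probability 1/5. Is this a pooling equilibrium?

On the equilibrium path (no collateral) the lender holds the prior 4/5 and pays 4/5·204 + 1/5·99 = 183. Off-path (collateral) belief 1/5 gives 1/5·204 + 4/5·99 = 120.
Creditworthy: no collateral gives 183 − 23 = 160; collateral gives 120 − 63 = 57. Stays. ✓
Subprime: no collateral gives 183 − 22 = 161; collateral gives 120 − 150 = -30. Stays. ✓
Beliefs are Bayes-consistent on-path and both types best-respond.

Yes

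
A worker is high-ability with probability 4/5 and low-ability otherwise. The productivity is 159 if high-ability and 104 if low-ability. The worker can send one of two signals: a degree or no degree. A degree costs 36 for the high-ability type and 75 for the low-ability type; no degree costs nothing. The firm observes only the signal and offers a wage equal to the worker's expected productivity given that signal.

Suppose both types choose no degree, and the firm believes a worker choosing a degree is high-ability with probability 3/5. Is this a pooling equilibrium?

On the equilibrium path (no degree) the firm holds the prior 4/5 and pays 4/5·159 + 1/5·104 = 148. Off-path (degree) belief 3/5 gives 3/5·159 + 2/5·104 = 137.
High-ability: no degree gives 148 − 0 = 148; degree gives 137 − 36 = 101. Stays. ✓
Low-ability: no degree gives 148 − 0 = 148; degree gives 137 − 75 = 62. Stays. ✓
Beliefs are Bayes-consistent on-path and both types best-respond.

Yes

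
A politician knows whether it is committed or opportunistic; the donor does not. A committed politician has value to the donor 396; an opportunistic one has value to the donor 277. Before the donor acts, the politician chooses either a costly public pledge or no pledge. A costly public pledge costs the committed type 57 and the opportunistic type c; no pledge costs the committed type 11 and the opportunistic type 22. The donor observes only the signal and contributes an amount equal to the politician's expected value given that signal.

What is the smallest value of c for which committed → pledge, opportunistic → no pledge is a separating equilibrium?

141

Under separation: pledge → committed (pays 396); no pledge → opportunistic (pays 277).
Committed: 396 − 57 = 339 ≥ 277 − 11 = 266. Holds regardless of c. ✓
Opportunistic: 277 − 22 ≥ 396 − c, so c ≥ 396 − 255 = 141.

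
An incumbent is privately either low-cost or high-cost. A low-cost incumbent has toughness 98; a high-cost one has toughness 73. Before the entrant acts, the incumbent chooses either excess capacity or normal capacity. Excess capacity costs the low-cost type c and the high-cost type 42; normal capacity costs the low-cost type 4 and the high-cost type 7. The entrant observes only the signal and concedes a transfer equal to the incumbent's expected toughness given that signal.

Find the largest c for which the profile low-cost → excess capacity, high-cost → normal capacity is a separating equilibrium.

29

Under separation: excess capacity → low-cost (pays 98); normal capacity → high-cost (pays 73).
High-cost: 73 − 7 = 66 ≥ 98 − 42 = 56. Holds regardless of c. ✓
Low-cost: 98 − c ≥ 73 − 4, so c ≤ 98 − 69 = 29.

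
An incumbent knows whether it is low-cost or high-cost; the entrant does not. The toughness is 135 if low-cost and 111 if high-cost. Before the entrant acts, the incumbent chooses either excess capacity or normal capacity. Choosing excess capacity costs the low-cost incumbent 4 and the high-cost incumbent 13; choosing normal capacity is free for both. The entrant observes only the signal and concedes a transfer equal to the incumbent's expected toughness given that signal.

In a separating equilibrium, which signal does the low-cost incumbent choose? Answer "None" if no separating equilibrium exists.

None

Try low-cost → excess capacity, high-cost → normal capacity:
  If types separate, excess capacity earns payment 135 and normal capacity earns 111.
  Low-cost: excess capacity gives 135 − 4 = 131; normal capacity gives 111 − 0 = 111. No deviation. ✓
  High-cost: normal capacity gives 111 − 0 = 111; excess capacity gives 135 − 13 = 122. Would deviate. ✗
Try low-cost → normal capacity, high-cost → excess capacity:
  If types separate, normal capacity earns payment 135 and excess capacity earns 111.
  Low-cost: normal capacity gives 135 − 0 = 135; excess capacity gives 111 − 4 = 107. No deviation. ✓
  High-cost: excess capacity gives 111 − 13 = 98; normal capacity gives 135 − 0 = 135. Would deviate. ✗
Neither assignment is incentive-compatible.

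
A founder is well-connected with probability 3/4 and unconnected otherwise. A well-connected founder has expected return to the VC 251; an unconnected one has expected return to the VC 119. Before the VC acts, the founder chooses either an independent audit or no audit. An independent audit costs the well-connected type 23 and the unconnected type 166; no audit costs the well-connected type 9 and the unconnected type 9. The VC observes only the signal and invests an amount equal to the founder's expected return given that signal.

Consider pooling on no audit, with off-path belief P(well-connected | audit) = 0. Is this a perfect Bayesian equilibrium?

Yes

On the equilibrium path (no audit) the VC holds the prior 3/4 and pays 3/4·251 + 1/4·119 = 218. Off-path (audit) belief 0 gives 0·251 + 1·119 = 119.
Well-connected: no audit gives 218 − 9 = 209; audit gives 119 − 23 = 96. Stays. ✓
Unconnected: no audit gives 218 − 9 = 209; audit gives 119 − 166 = -47. Stays. ✓
Beliefs are Bayes-consistent on-path and both types best-respond.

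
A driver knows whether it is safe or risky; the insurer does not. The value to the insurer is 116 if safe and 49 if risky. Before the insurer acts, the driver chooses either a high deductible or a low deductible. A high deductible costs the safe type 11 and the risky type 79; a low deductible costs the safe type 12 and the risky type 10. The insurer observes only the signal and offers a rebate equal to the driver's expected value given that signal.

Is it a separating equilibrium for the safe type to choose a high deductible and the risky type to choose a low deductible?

Yes

Under separation the insurer infers type exactly: high deductible → safe (pays 116), low deductible → risky (pays 49).
Safe: high deductible gives 116 − 11 = 105; low deductible gives 49 − 12 = 37. No deviation. ✓
Risky: low deductible gives 49 − 10 = 39; high deductible gives 116 − 79 = 37. No deviation. ✓
Neither type gains from mimicking the other.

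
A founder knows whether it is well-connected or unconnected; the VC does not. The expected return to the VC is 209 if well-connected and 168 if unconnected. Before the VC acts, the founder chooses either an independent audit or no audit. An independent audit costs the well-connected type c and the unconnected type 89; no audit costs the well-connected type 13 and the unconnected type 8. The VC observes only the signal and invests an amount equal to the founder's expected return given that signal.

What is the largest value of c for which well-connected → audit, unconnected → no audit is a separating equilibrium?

54

Under separation: audit → well-connected (pays 209); no audit → unconnected (pays 168).
Unconnected: 168 − 8 = 160 ≥ 209 − 89 = 120. Holds regardless of c. ✓
Well-connected: 209 − c ≥ 168 − 13, so c ≤ 209 − 155 = 54.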